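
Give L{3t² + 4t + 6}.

L{3t² + 4t + 6} = 3·2/s³ + 4/s² + 6/s = 6/s³ + 4/s² + 6/s

Final answer: 6/s³ + 4/s² + 6/s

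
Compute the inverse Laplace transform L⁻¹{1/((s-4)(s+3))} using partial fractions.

Decompose: A/(s-4) + B/(s+3). A = 1/7, B = -1/7. f(t) = (e^(4t) - e^(-3t))/7

Final answer: (e^(4t) - e^(-3t))/7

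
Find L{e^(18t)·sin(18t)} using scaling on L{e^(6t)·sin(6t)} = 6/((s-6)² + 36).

Scaling with a=3: L{e^(18t)·sin(18t)} = (1/3) · 6/((s/3-6)² + 36). Simplifying: 18/((s-18)² + 324)

Final answer: 18/((s-18)² + 324)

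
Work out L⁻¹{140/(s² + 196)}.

This is the form c·a/(s² + a²) with a = 14, c = 10. L⁻¹ = 10·sin(14t)

Final answer: 10·sin(14t)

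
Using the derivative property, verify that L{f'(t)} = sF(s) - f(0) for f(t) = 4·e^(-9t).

f'(t) = -36e^(-9t). Direct: L{f'(t)} = -36/(s+9). Property: s·4/(s+9) - 4 = (4s - 4(s+9))/(s+9) = -36/(s+9). ✓

Final answer: -36/(s+9)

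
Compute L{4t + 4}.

L{4t + 4} = 4·L{t} + 4·L{1} = 4/s² + 4/s

Final answer: 4/s² + 4/s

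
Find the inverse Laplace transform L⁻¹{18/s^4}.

L⁻¹{n!/s^(n+1)} = t^n with n=3. So L⁻¹{6/s^4} = t^3, and L⁻¹{18/s^4} = (18/6)·t^3 = 3·t^3

Final answer: 3·t^3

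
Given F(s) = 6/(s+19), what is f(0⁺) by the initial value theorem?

f(0⁺) = lim_{s→∞} s·6/(s+19) = lim_{s→∞} 6s/(s+19) = 6

Final answer: 6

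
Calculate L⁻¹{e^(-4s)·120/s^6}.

L⁻¹{120/s^6} = t^5. By the time shift theorem, L⁻¹{e^(-as)F(s)} = u(t-a)f(t-a) with a=4, so L⁻¹{e^(-4s)·120/s^6} = u(t-4)·(t-4)^5

Final answer: u(t-4)·(t-4)^5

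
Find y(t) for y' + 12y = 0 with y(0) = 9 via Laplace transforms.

L{y'} + 12L{y} = 0. sY - 9 + 12Y = 0. Y(s+12) = 9. Y = 9/(s+12)

Final answer: y(t) = 9e^(-12t)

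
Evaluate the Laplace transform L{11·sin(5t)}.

L{sin(ωt)} = ω/(s² + ω²), so L{sin(5t)} = 5/(s² + 25). Then L{11·sin(5t)} = 11·5/(s² + 25) = 55/(s² + 25)

Final answer: 55/(s² + 25)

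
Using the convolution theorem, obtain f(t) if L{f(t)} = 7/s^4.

7/s^4 = (7/s)·(1/s^3) = L{7}·L{t^2/2}. By convolution, f(t) = 7*t^2/2 = ∫₀ᵗ 7·τ^2/2 dτ = 7·t^3/6

Final answer: 7·t^3/6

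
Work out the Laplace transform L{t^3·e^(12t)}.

L{t^n·e^(at)} = n!/(s-a)^(n+1), so L{t^3·e^(12t)} = 6/(s-12)^4

Final answer: 6/(s-12)^4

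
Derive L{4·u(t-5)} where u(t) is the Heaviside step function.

L{u(t-a)} = e^(-as)/s. Here a=5, so L{u(t-5)} = e^(-5s)/s, and L{4·u(t-5)} = 4·e^(-5s)/s

Final answer: 4·e^(-5s)/s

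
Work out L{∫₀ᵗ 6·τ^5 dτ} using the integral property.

L{∫₀ᵗ f(τ)dτ} = F(s)/s with f(t) = 6t^5. F(s) = 720/s^6, so L{∫₀ᵗ 6·τ^5 dτ} = (720/s^6)/s = 720/s^7. (Check: ∫₀ᵗ 6·τ^5 dτ = 6t^6/6.)

Final answer: 720/s^7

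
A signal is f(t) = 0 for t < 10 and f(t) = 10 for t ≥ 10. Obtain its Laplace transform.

f(t) = 10·u(t-10). L{u(t-10)} = e^(-10s)/s, so L{f(t)} = 10·e^(-10s)/s

Final answer: 10·e^(-10s)/s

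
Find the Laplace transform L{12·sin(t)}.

L{sin(ωt)} = ω/(s² + ω²), so L{sin(t)} = 1/(s² + 1). Then L{12·sin(t)} = 12·1/(s² + 1) = 12/(s² + 1)

Final answer: 12/(s² + 1)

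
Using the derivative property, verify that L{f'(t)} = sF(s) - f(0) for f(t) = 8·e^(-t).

f'(t) = -8e^(-t). Direct: L{f'(t)} = -8/(s+1). Property: s·8/(s+1) - 8 = (8s - 8(s+1))/(s+1) = -8/(s+1). ✓

Final answer: -8/(s+1)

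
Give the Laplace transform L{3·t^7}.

L{t^n} = n!/s^(n+1), so L{t^7} = 5040/s^8. Then L{3·t^7} = 3·5040/s^8 = 15120/s^8

Final answer: 15120/s^8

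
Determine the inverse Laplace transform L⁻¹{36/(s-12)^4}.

L⁻¹{n!/(s-a)^(n+1)} = t^n·e^(at) with n=3, a=12. So L⁻¹{6/(s-12)^4} = t^3·e^(12t), and L⁻¹{36/(s-12)^4} = (36/6)·t^3·e^(12t) = 6·t^3·e^(12t)

Final answer: 6·t^3·e^(12t)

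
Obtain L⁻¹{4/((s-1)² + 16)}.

Form: b/((s-a)² + b²) → e^(at)sin(bt). With a=1, b=4

Final answer: e^t·sin(4t)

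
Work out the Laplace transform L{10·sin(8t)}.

L{sin(ωt)} = ω/(s² + ω²), so L{sin(8t)} = 8/(s² + 64). Then L{10·sin(8t)} = 10·8/(s² + 64) = 80/(s² + 64)

Final answer: 80/(s² + 64)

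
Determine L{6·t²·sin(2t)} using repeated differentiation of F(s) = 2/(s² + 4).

F(s) = 2/(s² + 4). F'(s) = -4s/(s² + 4)². F''(s) = -4(4 - 3s²)/(s² + 4)³ = (12s² - 16)/(s² + 4)³. So L{t²·sin(2t)} = (-1)² F''(s) = (12s² - 16)/(s² + 4)³. Then L{6·t²·sin(2t)} = 6·(12s² - 16)/(s² + 4)³ = (72s² - 96)/(s² + 4)³

Final answer: (72s² - 96)/(s² + 4)³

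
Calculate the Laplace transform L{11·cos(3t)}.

L{cos(ωt)} = s/(s² + ω²), so L{cos(3t)} = s/(s² + 9). Then L{11·cos(3t)} = 11·s/(s² + 9) = 11s/(s² + 9)

Final answer: 11s/(s² + 9)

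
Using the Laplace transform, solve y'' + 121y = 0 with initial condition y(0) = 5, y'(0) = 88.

L{y''} + 121L{y} = 0. s²Y - 5s - 88 + 121Y = 0. Y(s² + 121) = 5s + 88. Y = (5s + 88)/(s² + 121). Inverting: y(t) = 5cos(11t) + 8sin(11t)

Final answer: y(t) = 5cos(11t) + 8sin(11t)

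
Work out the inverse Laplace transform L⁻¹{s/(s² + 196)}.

L⁻¹{s/(s² + 196)} = cos(14t)

Final answer: cos(14t)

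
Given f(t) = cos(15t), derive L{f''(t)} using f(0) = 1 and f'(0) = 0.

F(s) = s/(s² + 225). L{f''(t)} = s²F(s) - sf(0) - f'(0) = s³/(s² + 225) - s = (s³ - s(s² + 225))/(s² + 225) = -225s/(s² + 225)

Final answer: -225s/(s² + 225)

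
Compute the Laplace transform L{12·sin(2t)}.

L{sin(ωt)} = ω/(s² + ω²), so L{sin(2t)} = 2/(s² + 4). Then L{12·sin(2t)} = 12·2/(s² + 4) = 24/(s² + 4)

Final answer: 24/(s² + 4)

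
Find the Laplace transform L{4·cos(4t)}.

L{cos(ωt)} = s/(s² + ω²), so L{cos(4t)} = s/(s² + 16). Then L{4·cos(4t)} = 4·s/(s² + 16) = 4s/(s² + 16)

Final answer: 4s/(s² + 16)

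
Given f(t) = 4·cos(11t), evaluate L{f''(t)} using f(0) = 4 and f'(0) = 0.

F(s) = 4s/(s² + 121). L{f''(t)} = s²F(s) - sf(0) - f'(0) = 4s³/(s² + 121) - 4s = (4s³ - 4s(s² + 121))/(s² + 121) = -484s/(s² + 121)

Final answer: -484s/(s² + 121)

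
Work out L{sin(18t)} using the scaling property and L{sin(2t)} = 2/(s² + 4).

Using L{f(at)} = (1/a)F(s/a) with a=9: L{sin(18t)} = (1/9) · 2/((s/9)² + 4) = (1/9) · 2·81/(s² + 324) = 18/(s² + 324)

Final answer: 18/(s² + 324)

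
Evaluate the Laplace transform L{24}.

L{24} = 24 · L{1} = 24/s

Final answer: 24/s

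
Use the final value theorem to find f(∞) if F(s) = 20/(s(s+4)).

f(∞) = lim_{s→0} s·20/(s(s+4)) = lim_{s→0} 20/(s+4) = 20/4 = 5

Final answer: 5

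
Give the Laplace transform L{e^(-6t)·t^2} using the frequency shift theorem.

L{e^(at)·t^n} = n!/(s-a)^(n+1), so L{e^(-6t)·t^2} = 2/(s+6)^3

Final answer: 2/(s+6)^3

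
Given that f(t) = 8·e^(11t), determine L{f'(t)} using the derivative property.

f(0) = 8, F(s) = 8/(s-11). L{f'(t)} = s·F(s) - f(0) = 8s/(s-11) - 8 = (8s - 8(s-11))/(s-11) = 88/(s-11)

Final answer: 88/(s-11)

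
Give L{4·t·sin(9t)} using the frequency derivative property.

L{sin(9t)} = 9/(s² + 81). By L{t·f(t)} = -F'(s): -d/ds[9/(s² + 81)] = -(9)·(-2s)/(s² + 81)² = 18s/(s² + 81)². Then L{4·t·sin(9t)} = 4·18s/(s² + 81)² = 72s/(s² + 81)²

Final answer: 72s/(s² + 81)²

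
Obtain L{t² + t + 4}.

L{t² + t + 4} = 2/s³ + 1/s² + 4/s = 2/s³ + 1/s² + 4/s

Final answer: 2/s³ + 1/s² + 4/s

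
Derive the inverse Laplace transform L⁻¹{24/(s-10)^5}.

L⁻¹{n!/(s-a)^(n+1)} = t^n·e^(at), so L⁻¹{24/(s-10)^5} = t^4·e^(10t)

Final answer: t^4·e^(10t)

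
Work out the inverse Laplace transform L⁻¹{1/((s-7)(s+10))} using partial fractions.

Decompose: A/(s-7) + B/(s+10). A = 1/17, B = -1/17. f(t) = (e^(7t) - e^(-10t))/17

Final answer: (e^(7t) - e^(-10t))/17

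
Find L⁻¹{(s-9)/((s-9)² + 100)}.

Using frequency shift: L⁻¹{(s-a)/((s-a)² + b²)} = e^(at)cos(bt). Here a=9, b=10

Final answer: e^(9t)·cos(10t)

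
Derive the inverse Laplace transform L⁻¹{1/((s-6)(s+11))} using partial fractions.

Decompose: A/(s-6) + B/(s+11). A = 1/17, B = -1/17. f(t) = (e^(6t) - e^(-11t))/17

Final answer: (e^(6t) - e^(-11t))/17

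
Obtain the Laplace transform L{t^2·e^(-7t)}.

L{t^n·e^(at)} = n!/(s-a)^(n+1), so L{t^2·e^(-7t)} = 2/(s+7)^3

Final answer: 2/(s+7)^3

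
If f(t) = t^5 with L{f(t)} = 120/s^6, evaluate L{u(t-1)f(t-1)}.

Time shift theorem: L{u(t-a)f(t-a)} = e^(-as)F(s). Here a=1, F(s) = 120/s^6, so L{u(t-1)f(t-1)} = e^(-s)·120/s^6

Final answer: e^(-s)·120/s^6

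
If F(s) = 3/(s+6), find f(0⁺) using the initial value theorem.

f(0⁺) = lim_{s→∞} s·3/(s+6) = lim_{s→∞} 3s/(s+6) = 3

Final answer: 3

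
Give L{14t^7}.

L{t^n} = n!/s^(n+1). So L{14t^7} = 14·7!/s^8 = 70560/s^8

Final answer: 70560/s^8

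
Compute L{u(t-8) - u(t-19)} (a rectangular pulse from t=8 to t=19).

L{u(t-a)} = e^(-as)/s. L{u(t-8) - u(t-19)} = (e^(-8s) - e^(-19s))/s

Final answer: (e^(-8s) - e^(-19s))/s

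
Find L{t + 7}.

L{t + 7} = L{t} + 7·L{1} = 1/s² + 7/s

Final answer: 1/s² + 7/s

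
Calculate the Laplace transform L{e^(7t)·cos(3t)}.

L{e^(at)·cos(ωt)} = (s-a)/((s-a)² + ω²), so L{e^(7t)·cos(3t)} = (s-7)/((s-7)² + 9)

Final answer: (s-7)/((s-7)² + 9)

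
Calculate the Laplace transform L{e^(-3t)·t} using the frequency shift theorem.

L{e^(at)·t^n} = n!/(s-a)^(n+1), so L{e^(-3t)·t} = 1/(s+3)^2

Final answer: 1/(s+3)^2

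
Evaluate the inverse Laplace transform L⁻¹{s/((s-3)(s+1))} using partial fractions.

Using partial fractions, f(t) = (3e^(3t) + e^(-t))/4

Final answer: (3e^(3t) + e^(-t))/4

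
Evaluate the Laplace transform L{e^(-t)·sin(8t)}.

L{e^(at)·sin(ωt)} = ω/((s-a)² + ω²), so L{e^(-t)·sin(8t)} = 8/((s+1)² + 64)

Final answer: 8/((s+1)² + 64)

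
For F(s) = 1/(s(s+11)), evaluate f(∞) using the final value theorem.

f(∞) = lim_{s→0} s·1/(s(s+11)) = lim_{s→0} 1/(s+11) = 1/11 = 1/11

Final answer: 1/11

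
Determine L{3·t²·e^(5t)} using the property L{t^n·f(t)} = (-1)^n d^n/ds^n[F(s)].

L{e^(5t)} = 1/(s-5). d/ds[1/(s-5)] = -1/(s-5)². d²/ds²[1/(s-5)] = 2/(s-5)³. So L{t²·e^(5t)} = (-1)² · 2/(s-5)³ = 2/(s-5)³. Then L{3·t²·e^(5t)} = 3·2/(s-5)³ = 6/(s-5)³

Final answer: 6/(s-5)³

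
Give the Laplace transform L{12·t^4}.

L{t^n} = n!/s^(n+1), so L{t^4} = 24/s^5. Then L{12·t^4} = 12·24/s^5 = 288/s^5

Final answer: 288/s^5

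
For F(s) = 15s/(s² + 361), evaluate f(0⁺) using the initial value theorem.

f(0⁺) = lim_{s→∞} s·15s/(s² + 361) = lim_{s→∞} 15s²/(s² + 361) = 15

Final answer: 15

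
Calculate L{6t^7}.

L{t^n} = n!/s^(n+1). So L{6t^7} = 6·7!/s^8 = 30240/s^8

Final answer: 30240/s^8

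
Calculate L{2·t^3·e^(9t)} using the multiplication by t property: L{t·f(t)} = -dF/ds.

Using L{t^n·e^(at)} = n!/(s-a)^(n+1), L{t^3·e^(9t)} = 6/(s-9)^4, so L{2·t^3·e^(9t)} = 2·6/(s-9)^4 = 12/(s-9)^4

Final answer: 12/(s-9)^4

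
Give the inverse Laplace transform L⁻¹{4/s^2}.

L⁻¹{n!/s^(n+1)} = t^n with n=1. So L⁻¹{1/s^2} = t, and L⁻¹{4/s^2} = (4/1)·t = 4·t

Final answer: 4·t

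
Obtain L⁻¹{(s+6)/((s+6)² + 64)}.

Using frequency shift: L⁻¹{(s-a)/((s-a)² + b²)} = e^(at)cos(bt). Here a=-6, b=8

Final answer: e^(-6t)·cos(8t)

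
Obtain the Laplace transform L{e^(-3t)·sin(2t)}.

L{e^(at)·sin(ωt)} = ω/((s-a)² + ω²), so L{e^(-3t)·sin(2t)} = 2/((s+3)² + 4)

Final answer: 2/((s+3)² + 4)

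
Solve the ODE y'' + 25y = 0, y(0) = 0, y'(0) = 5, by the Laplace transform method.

L{y''} + 25L{y} = 0. s²Y - 0 - 5 + 25Y = 0. Y(s² + 25) = 5. Y = (5)/(s² + 25). Inverting: y(t) = sin(5t)

Final answer: y(t) = sin(5t)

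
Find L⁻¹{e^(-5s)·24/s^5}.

L⁻¹{24/s^5} = t^4. By the time shift theorem, L⁻¹{e^(-as)F(s)} = u(t-a)f(t-a) with a=5, so L⁻¹{e^(-5s)·24/s^5} = u(t-5)·(t-5)^4

Final answer: u(t-5)·(t-5)^4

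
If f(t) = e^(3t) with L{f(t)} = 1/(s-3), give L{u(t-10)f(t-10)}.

Time shift theorem: L{u(t-a)f(t-a)} = e^(-as)F(s). Here a=10, F(s) = 1/(s-3), so L{u(t-10)f(t-10)} = e^(-10s)·1/(s-3)

Final answer: e^(-10s)·1/(s-3)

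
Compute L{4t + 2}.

L{4t + 2} = 4·L{t} + 2·L{1} = 4/s² + 2/s

Final answer: 4/s² + 2/s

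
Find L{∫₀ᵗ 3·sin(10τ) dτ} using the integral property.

L{∫₀ᵗ f(τ)dτ} = F(s)/s with F(s) = 30/(s² + 100), so the result is (30/(s² + 100))/s = 30/(s(s² + 100))

Final answer: 30/(s(s² + 100))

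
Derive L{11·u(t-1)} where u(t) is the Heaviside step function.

L{u(t-a)} = e^(-as)/s. Here a=1, so L{u(t-1)} = e^(-s)/s, and L{11·u(t-1)} = 11·e^(-s)/s

Final answer: 11·e^(-s)/s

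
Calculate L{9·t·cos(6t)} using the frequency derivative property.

L{cos(6t)} = s/(s² + 36). Derivative: d/ds[s/(s² + 36)] = [(s² + 36) - s·2s]/(s² + 36)² = (36 - s²)/(s² + 36)². So L{t·cos(6t)} = -F'(s) = (s² - 36)/(s² + 36)². Then L{9·t·cos(6t)} = 9·(s² - 36)/(s² + 36)²

Final answer: 9·(s² - 36)/(s² + 36)²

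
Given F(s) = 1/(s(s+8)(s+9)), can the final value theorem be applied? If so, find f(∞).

Poles of sF(s) = 1/((s+8)(s+9)) are at s = -8 and s = -9, both in the left half-plane. Theorem applies. f(∞) = lim_{s→0} sF(s) = 1/(8·9) = 1/72

Final answer: 1/72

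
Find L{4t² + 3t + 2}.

L{4t² + 3t + 2} = 4·2/s³ + 3/s² + 2/s = 8/s³ + 3/s² + 2/s

Final answer: 8/s³ + 3/s² + 2/s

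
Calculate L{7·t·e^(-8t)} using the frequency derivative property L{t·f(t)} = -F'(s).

L{e^(-8t)} = 1/(s+8). By frequency derivative: L{t·e^(-8t)} = -d/ds[1/(s+8)] = -(-1)/(s+8)² = 1/(s+8)². Then L{7·t·e^(-8t)} = 7·1/(s+8)² = 7/(s+8)²

Final answer: 7/(s+8)²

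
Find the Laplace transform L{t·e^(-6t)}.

L{t^n·e^(at)} = n!/(s-a)^(n+1), so L{t·e^(-6t)} = 1/(s+6)^2

Final answer: 1/(s+6)^2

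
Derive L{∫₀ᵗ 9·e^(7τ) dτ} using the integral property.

L{∫₀ᵗ f(τ)dτ} = F(s)/s with F(s) = 9/(s-7), so L{∫₀ᵗ 9·e^(7τ) dτ} = 9/(s(s-7))

Final answer: 9/(s(s-7))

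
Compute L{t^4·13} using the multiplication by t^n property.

L{13} = 13/s. d^1/ds^1[1/s] = -1/s². d^2/ds^2[1/s] = 2/s^3. d^3/ds^3[1/s] = -6/s^4. d^4/ds^4[1/s] = 24/s^5. So L{t^4} = (-1)^{4}·24/s^5 = 24/s^5. Then L{t^4·13} = 13·24/s^5 = 312/s^5

Final answer: 312/s^5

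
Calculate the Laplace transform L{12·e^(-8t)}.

L{e^(at)} = 1/(s-a), so L{e^(-8t)} = 1/(s+8). Then L{12·e^(-8t)} = 12/(s+8)

Final answer: 12/(s+8)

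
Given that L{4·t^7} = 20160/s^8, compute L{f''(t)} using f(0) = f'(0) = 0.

L{f''(t)} = s²F(s) - sf(0) - f'(0) = s²·20160/s^8 - 0 - 0 = 20160/s^6

Final answer: 20160/s^6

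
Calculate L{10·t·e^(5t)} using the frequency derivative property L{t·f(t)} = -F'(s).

L{e^(5t)} = 1/(s-5). By frequency derivative: L{t·e^(5t)} = -d/ds[1/(s-5)] = -(-1)/(s-5)² = 1/(s-5)². Then L{10·t·e^(5t)} = 10·1/(s-5)² = 10/(s-5)²

Final answer: 10/(s-5)²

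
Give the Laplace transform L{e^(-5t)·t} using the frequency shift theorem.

L{e^(at)·t^n} = n!/(s-a)^(n+1), so L{e^(-5t)·t} = 1/(s+5)^2

Final answer: 1/(s+5)^2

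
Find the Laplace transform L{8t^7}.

L{8t^7} = 8 · L{t^7} = 8 · 5040/s^8 = 40320/s^8

Final answer: 40320/s^8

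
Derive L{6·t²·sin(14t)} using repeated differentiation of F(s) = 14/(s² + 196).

F(s) = 14/(s² + 196). F'(s) = -28s/(s² + 196)². F''(s) = -28(196 - 3s²)/(s² + 196)³ = (84s² - 5488)/(s² + 196)³. So L{t²·sin(14t)} = (-1)² F''(s) = (84s² - 5488)/(s² + 196)³. Then L{6·t²·sin(14t)} = 6·(84s² - 5488)/(s² + 196)³ = (504s² - 32928)/(s² + 196)³

Final answer: (504s² - 32928)/(s² + 196)³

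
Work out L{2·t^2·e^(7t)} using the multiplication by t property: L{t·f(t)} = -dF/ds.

Using L{t^n·e^(at)} = n!/(s-a)^(n+1), L{t^2·e^(7t)} = 2/(s-7)^3, so L{2·t^2·e^(7t)} = 2·2/(s-7)^3 = 4/(s-7)^3

Final answer: 4/(s-7)^3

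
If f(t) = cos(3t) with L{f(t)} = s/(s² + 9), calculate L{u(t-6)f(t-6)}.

Time shift theorem: L{u(t-a)f(t-a)} = e^(-as)F(s). Here a=6, F(s) = s/(s² + 9), so L{u(t-6)f(t-6)} = e^(-6s)·s/(s² + 9)

Final answer: e^(-6s)·s/(s² + 9)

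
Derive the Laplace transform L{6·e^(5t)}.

L{e^(at)} = 1/(s-a), so L{e^(5t)} = 1/(s-5). Then L{6·e^(5t)} = 6/(s-5)

Final answer: 6/(s-5)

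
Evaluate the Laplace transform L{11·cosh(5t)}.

L{cosh(ωt)} = s/(s² - ω²), so L{cosh(5t)} = s/(s² - 25). Then L{11·cosh(5t)} = 11·s/(s² - 25) = 11s/(s² - 25)

Final answer: 11s/(s² - 25)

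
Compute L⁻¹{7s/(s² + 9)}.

This is the form c·s/(s² + a²) with a = 3, c = 7. L⁻¹ = 7·cos(3t)

Final answer: 7·cos(3t)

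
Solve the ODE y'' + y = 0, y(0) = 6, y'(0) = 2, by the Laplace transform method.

L{y''} + 1L{y} = 0. s²Y - 6s - 2 + Y = 0. Y(s² + 1) = 6s + 2. Y = (6s + 2)/(s² + 1). Inverting: y(t) = 6cos(t) + 2sin(t)

Final answer: y(t) = 6cos(t) + 2sin(t)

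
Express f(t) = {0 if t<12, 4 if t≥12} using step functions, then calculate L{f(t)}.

f(t) = 4·u(t-12). L{u(t-12)} = e^(-12s)/s, so L{f(t)} = 4·e^(-12s)/s

Final answer: 4·e^(-12s)/s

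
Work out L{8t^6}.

L{t^n} = n!/s^(n+1). So L{8t^6} = 8·6!/s^7 = 5760/s^7

Final answer: 5760/s^7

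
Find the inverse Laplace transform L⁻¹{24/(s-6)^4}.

L⁻¹{n!/(s-a)^(n+1)} = t^n·e^(at) with n=3, a=6. So L⁻¹{6/(s-6)^4} = t^3·e^(6t), and L⁻¹{24/(s-6)^4} = (24/6)·t^3·e^(6t) = 4·t^3·e^(6t)

Final answer: 4·t^3·e^(6t)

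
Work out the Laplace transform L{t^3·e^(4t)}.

L{t^n·e^(at)} = n!/(s-a)^(n+1), so L{t^3·e^(4t)} = 6/(s-4)^4

Final answer: 6/(s-4)^4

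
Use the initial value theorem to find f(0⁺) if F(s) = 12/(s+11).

f(0⁺) = lim_{s→∞} s·12/(s+11) = lim_{s→∞} 12s/(s+11) = 12

Final answer: 12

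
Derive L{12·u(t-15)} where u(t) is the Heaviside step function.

L{u(t-a)} = e^(-as)/s. Here a=15, so L{u(t-15)} = e^(-15s)/s, and L{12·u(t-15)} = 12·e^(-15s)/s

Final answer: 12·e^(-15s)/s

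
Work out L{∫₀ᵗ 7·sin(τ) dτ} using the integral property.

L{∫₀ᵗ f(τ)dτ} = F(s)/s with F(s) = 7/(s² + 1), so the result is (7/(s² + 1))/s = 7/(s(s² + 1))

Final answer: 7/(s(s² + 1))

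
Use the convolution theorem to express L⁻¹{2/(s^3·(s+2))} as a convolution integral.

2/(s^3·(s+2)) = (2/s^3)·(1/(s+2)) = L{t^2}·L{e^(-2t)}. So f(t) = t^2*e^(-2t) = ∫₀ᵗ τ^2·e^(-2(t-τ)) dτ

Final answer: ∫₀ᵗ τ^2·e^(-2(t-τ)) dτ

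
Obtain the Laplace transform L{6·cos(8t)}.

L{cos(ωt)} = s/(s² + ω²), so L{cos(8t)} = s/(s² + 64). Then L{6·cos(8t)} = 6·s/(s² + 64) = 6s/(s² + 64)

Final answer: 6s/(s² + 64)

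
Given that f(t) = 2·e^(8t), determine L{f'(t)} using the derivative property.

f(0) = 2, F(s) = 2/(s-8). L{f'(t)} = s·F(s) - f(0) = 2s/(s-8) - 2 = (2s - 2(s-8))/(s-8) = 16/(s-8)

Final answer: 16/(s-8)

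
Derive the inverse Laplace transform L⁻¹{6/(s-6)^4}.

L⁻¹{n!/(s-a)^(n+1)} = t^n·e^(at), so L⁻¹{6/(s-6)^4} = t^3·e^(6t)

Final answer: t^3·e^(6t)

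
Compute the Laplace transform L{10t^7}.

L{10t^7} = 10 · L{t^7} = 10 · 5040/s^8 = 50400/s^8

Final answer: 50400/s^8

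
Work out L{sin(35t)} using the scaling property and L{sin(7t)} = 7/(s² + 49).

Using L{f(at)} = (1/a)F(s/a) with a=5: L{sin(35t)} = (1/5) · 7/((s/5)² + 49) = (1/5) · 7·25/(s² + 1225) = 35/(s² + 1225)

Final answer: 35/(s² + 1225)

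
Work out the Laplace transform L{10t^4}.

L{10t^4} = 10 · L{t^4} = 10 · 24/s^5 = 240/s^5

Final answer: 240/s^5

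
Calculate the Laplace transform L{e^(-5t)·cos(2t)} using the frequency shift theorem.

Frequency shift: L{e^(at)f(t)} = F(s-a). L{e^(-5t)·cos(2t)} = (s+5)/((s+5)² + 4)

Final answer: (s+5)/((s+5)² + 4)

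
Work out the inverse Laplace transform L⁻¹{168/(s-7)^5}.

L⁻¹{n!/(s-a)^(n+1)} = t^n·e^(at) with n=4, a=7. So L⁻¹{24/(s-7)^5} = t^4·e^(7t), and L⁻¹{168/(s-7)^5} = (168/24)·t^4·e^(7t) = 7·t^4·e^(7t)

Final answer: 7·t^4·e^(7t)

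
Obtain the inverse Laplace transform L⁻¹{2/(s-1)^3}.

L⁻¹{n!/(s-a)^(n+1)} = t^n·e^(at), so L⁻¹{2/(s-1)^3} = t^2·e^t

Final answer: t^2·e^t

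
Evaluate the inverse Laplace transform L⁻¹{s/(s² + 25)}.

L⁻¹{s/(s² + 25)} = cos(5t)

Final answer: cos(5t)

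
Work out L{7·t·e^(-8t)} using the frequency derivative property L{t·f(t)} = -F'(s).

L{e^(-8t)} = 1/(s+8). By frequency derivative: L{t·e^(-8t)} = -d/ds[1/(s+8)] = -(-1)/(s+8)² = 1/(s+8)². Then L{7·t·e^(-8t)} = 7·1/(s+8)² = 7/(s+8)²

Final answer: 7/(s+8)²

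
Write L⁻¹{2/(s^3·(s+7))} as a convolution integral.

2/(s^3·(s+7)) = (2/s^3)·(1/(s+7)) = L{t^2}·L{e^(-7t)}. So f(t) = t^2*e^(-7t) = ∫₀ᵗ τ^2·e^(-7(t-τ)) dτ

Final answer: ∫₀ᵗ τ^2·e^(-7(t-τ)) dτ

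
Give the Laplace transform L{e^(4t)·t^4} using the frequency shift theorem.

L{e^(at)·t^n} = n!/(s-a)^(n+1), so L{e^(4t)·t^4} = 24/(s-4)^5

Final answer: 24/(s-4)^5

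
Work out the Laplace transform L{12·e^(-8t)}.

L{e^(at)} = 1/(s-a), so L{e^(-8t)} = 1/(s+8). Then L{12·e^(-8t)} = 12/(s+8)

Final answer: 12/(s+8)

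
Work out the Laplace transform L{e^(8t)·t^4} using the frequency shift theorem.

L{e^(at)·t^n} = n!/(s-a)^(n+1), so L{e^(8t)·t^4} = 24/(s-8)^5

Final answer: 24/(s-8)^5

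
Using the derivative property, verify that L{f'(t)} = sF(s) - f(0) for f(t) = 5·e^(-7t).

f'(t) = -35e^(-7t). Direct: L{f'(t)} = -35/(s+7). Property: s·5/(s+7) - 5 = (5s - 5(s+7))/(s+7) = -35/(s+7). ✓

Final answer: -35/(s+7)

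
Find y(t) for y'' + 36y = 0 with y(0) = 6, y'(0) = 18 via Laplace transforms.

L{y''} + 36L{y} = 0. s²Y - 6s - 18 + 36Y = 0. Y(s² + 36) = 6s + 18. Y = (6s + 18)/(s² + 36). Inverting: y(t) = 6cos(6t) + 3sin(6t)

Final answer: y(t) = 6cos(6t) + 3sin(6t)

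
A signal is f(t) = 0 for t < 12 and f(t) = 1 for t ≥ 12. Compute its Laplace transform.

f(t) = u(t-12). L{u(t-12)} = e^(-12s)/s, so L{f(t)} = e^(-12s)/s

Final answer: e^(-12s)/s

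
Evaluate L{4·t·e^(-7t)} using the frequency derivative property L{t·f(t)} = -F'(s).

L{e^(-7t)} = 1/(s+7). By frequency derivative: L{t·e^(-7t)} = -d/ds[1/(s+7)] = -(-1)/(s+7)² = 1/(s+7)². Then L{4·t·e^(-7t)} = 4·1/(s+7)² = 4/(s+7)²

Final answer: 4/(s+7)²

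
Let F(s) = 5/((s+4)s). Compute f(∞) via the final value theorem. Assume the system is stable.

f(∞) = lim_{s→0} sF(s) = lim_{s→0} 5/(s+4) = 5/4

Final answer: 5/4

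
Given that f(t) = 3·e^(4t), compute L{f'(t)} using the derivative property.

f(0) = 3, F(s) = 3/(s-4). L{f'(t)} = s·F(s) - f(0) = 3s/(s-4) - 3 = (3s - 3(s-4))/(s-4) = 12/(s-4)

Final answer: 12/(s-4)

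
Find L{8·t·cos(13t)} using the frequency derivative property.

L{cos(13t)} = s/(s² + 169). Derivative: d/ds[s/(s² + 169)] = [(s² + 169) - s·2s]/(s² + 169)² = (169 - s²)/(s² + 169)². So L{t·cos(13t)} = -F'(s) = (s² - 169)/(s² + 169)². Then L{8·t·cos(13t)} = 8·(s² - 169)/(s² + 169)²

Final answer: 8·(s² - 169)/(s² + 169)²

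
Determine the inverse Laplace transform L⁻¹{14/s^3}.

L⁻¹{n!/s^(n+1)} = t^n with n=2. So L⁻¹{2/s^3} = t^2, and L⁻¹{14/s^3} = (14/2)·t^2 = 7·t^2

Final answer: 7·t^2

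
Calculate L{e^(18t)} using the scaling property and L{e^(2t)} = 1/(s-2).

Using L{f(at)} = (1/a)F(s/a) with a=9 and f(t) = e^(2t): L{e^(18t)} = (1/9) · 1/((s/9)-2) = (1/9) · 9/(s-18) = 1/(s-18)

Final answer: 1/(s-18)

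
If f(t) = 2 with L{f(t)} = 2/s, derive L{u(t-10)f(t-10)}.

Time shift theorem: L{u(t-a)f(t-a)} = e^(-as)F(s). Here a=10, F(s) = 2/s, so L{u(t-10)f(t-10)} = e^(-10s)·2/s

Final answer: e^(-10s)·2/s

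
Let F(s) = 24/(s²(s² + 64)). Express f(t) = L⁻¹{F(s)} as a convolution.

24/(s²(s² + 64)) = (1/s²)·(24/(s² + 64)) = L{t}·L{3·sin(8t)}. So f(t) = t*(3·sin(8t)) = ∫₀ᵗ 3τ·sin(8(t-τ)) dτ

Final answer: ∫₀ᵗ 3τ·sin(8(t-τ)) dτ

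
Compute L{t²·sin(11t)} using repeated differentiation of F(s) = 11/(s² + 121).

F(s) = 11/(s² + 121). F'(s) = -22s/(s² + 121)². F''(s) = -22(121 - 3s²)/(s² + 121)³ = (66s² - 2662)/(s² + 121)³. So L{t²·sin(11t)} = (-1)² F''(s) = (66s² - 2662)/(s² + 121)³

Final answer: (66s² - 2662)/(s² + 121)³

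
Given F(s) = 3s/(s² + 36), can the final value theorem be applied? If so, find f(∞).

The final value theorem requires all poles of sF(s) in the left half-plane. sF(s) = 3s²/(s² + 36) has poles at s = ±6i (imaginary axis). Theorem does NOT apply (oscillatory system).

Final answer: Not applicable (oscillatory)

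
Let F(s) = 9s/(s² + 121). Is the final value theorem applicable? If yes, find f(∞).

The final value theorem requires all poles of sF(s) in the left half-plane. sF(s) = 9s²/(s² + 121) has poles at s = ±11i (imaginary axis). Theorem does NOT apply (oscillatory system).

Final answer: Not applicable (oscillatory)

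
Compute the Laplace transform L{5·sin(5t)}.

L{sin(ωt)} = ω/(s² + ω²), so L{sin(5t)} = 5/(s² + 25). Then L{5·sin(5t)} = 5·5/(s² + 25) = 25/(s² + 25)

Final answer: 25/(s² + 25)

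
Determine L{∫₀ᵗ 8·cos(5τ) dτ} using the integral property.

L{∫₀ᵗ f(τ)dτ} = F(s)/s with F(s) = 8s/(s² + 25), so the result is (8s/(s² + 25))/s = 8/(s² + 25)

Final answer: 8/(s² + 25)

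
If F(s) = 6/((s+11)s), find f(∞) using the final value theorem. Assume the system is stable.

f(∞) = lim_{s→0} sF(s) = lim_{s→0} 6/(s+11) = 6/11

Final answer: 6/11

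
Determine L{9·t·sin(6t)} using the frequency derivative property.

L{sin(6t)} = 6/(s² + 36). By L{t·f(t)} = -F'(s): -d/ds[6/(s² + 36)] = -(6)·(-2s)/(s² + 36)² = 12s/(s² + 36)². Then L{9·t·sin(6t)} = 9·12s/(s² + 36)² = 108s/(s² + 36)²

Final answer: 108s/(s² + 36)²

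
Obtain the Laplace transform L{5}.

L{5} = 5 · L{1} = 5/s

Final answer: 5/s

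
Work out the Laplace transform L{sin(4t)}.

L{sin(ωt)} = ω/(s² + ω²), so L{sin(4t)} = 4/(s² + 16)

Final answer: 4/(s² + 16)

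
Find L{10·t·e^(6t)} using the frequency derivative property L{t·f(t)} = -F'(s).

L{e^(6t)} = 1/(s-6). By frequency derivative: L{t·e^(6t)} = -d/ds[1/(s-6)] = -(-1)/(s-6)² = 1/(s-6)². Then L{10·t·e^(6t)} = 10·1/(s-6)² = 10/(s-6)²

Final answer: 10/(s-6)²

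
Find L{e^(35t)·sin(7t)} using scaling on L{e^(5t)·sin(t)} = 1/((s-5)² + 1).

Scaling with a=7: L{e^(35t)·sin(7t)} = (1/7) · 1/((s/7-5)² + 1). Simplifying: 7/((s-35)² + 49)

Final answer: 7/((s-35)² + 49)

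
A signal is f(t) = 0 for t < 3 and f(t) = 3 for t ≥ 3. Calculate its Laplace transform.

f(t) = 3·u(t-3). L{u(t-3)} = e^(-3s)/s, so L{f(t)} = 3·e^(-3s)/s

Final answer: 3·e^(-3s)/s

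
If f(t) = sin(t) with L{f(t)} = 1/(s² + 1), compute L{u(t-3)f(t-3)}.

Time shift theorem: L{u(t-a)f(t-a)} = e^(-as)F(s). Here a=3, F(s) = 1/(s² + 1), so L{u(t-3)f(t-3)} = e^(-3s)·1/(s² + 1)

Final answer: e^(-3s)·1/(s² + 1)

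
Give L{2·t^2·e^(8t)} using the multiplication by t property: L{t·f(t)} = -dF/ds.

Using L{t^n·e^(at)} = n!/(s-a)^(n+1), L{t^2·e^(8t)} = 2/(s-8)^3, so L{2·t^2·e^(8t)} = 2·2/(s-8)^3 = 4/(s-8)^3

Final answer: 4/(s-8)^3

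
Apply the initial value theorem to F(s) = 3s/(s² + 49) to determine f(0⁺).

f(0⁺) = lim_{s→∞} s·3s/(s² + 49) = lim_{s→∞} 3s²/(s² + 49) = 3

Final answer: 3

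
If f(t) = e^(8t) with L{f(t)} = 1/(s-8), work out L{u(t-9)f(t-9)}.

Time shift theorem: L{u(t-a)f(t-a)} = e^(-as)F(s). Here a=9, F(s) = 1/(s-8), so L{u(t-9)f(t-9)} = e^(-9s)·1/(s-8)

Final answer: e^(-9s)·1/(s-8)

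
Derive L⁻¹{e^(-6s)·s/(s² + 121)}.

L⁻¹{s/(s² + 121)} = cos(11t). By the time shift theorem, L⁻¹{e^(-as)F(s)} = u(t-a)f(t-a) with a=6, so L⁻¹{e^(-6s)·s/(s² + 121)} = u(t-6)·cos(11(t-6))

Final answer: u(t-6)·cos(11(t-6))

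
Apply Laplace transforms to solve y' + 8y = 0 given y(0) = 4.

L{y'} + 8L{y} = 0. sY - 4 + 8Y = 0. Y(s+8) = 4. Y = 4/(s+8)

Final answer: y(t) = 4e^(-8t)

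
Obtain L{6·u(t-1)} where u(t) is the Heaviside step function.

L{u(t-a)} = e^(-as)/s. Here a=1, so L{u(t-1)} = e^(-s)/s, and L{6·u(t-1)} = 6·e^(-s)/s

Final answer: 6·e^(-s)/s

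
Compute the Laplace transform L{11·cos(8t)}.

L{cos(ωt)} = s/(s² + ω²), so L{cos(8t)} = s/(s² + 64). Then L{11·cos(8t)} = 11·s/(s² + 64) = 11s/(s² + 64)

Final answer: 11s/(s² + 64)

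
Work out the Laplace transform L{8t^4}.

L{8t^4} = 8 · L{t^4} = 8 · 24/s^5 = 192/s^5

Final answer: 192/s^5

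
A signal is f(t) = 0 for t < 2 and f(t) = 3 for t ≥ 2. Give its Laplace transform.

f(t) = 3·u(t-2). L{u(t-2)} = e^(-2s)/s, so L{f(t)} = 3·e^(-2s)/s

Final answer: 3·e^(-2s)/s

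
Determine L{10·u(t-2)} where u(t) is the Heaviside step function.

L{u(t-a)} = e^(-as)/s. Here a=2, so L{u(t-2)} = e^(-2s)/s, and L{10·u(t-2)} = 10·e^(-2s)/s

Final answer: 10·e^(-2s)/s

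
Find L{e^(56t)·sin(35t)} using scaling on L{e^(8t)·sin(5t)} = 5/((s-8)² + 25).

Scaling with a=7: L{e^(56t)·sin(35t)} = (1/7) · 5/((s/7-8)² + 25). Simplifying: 35/((s-56)² + 1225)

Final answer: 35/((s-56)² + 1225)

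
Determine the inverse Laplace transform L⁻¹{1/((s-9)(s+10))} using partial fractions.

Decompose: A/(s-9) + B/(s+10). A = 1/19, B = -1/19. f(t) = (e^(9t) - e^(-10t))/19

Final answer: (e^(9t) - e^(-10t))/19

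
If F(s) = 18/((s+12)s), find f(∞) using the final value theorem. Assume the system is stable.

f(∞) = lim_{s→0} sF(s) = lim_{s→0} 18/(s+12) = 3/2

Final answer: 3/2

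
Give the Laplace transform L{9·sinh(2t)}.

L{sinh(ωt)} = ω/(s² - ω²), so L{sinh(2t)} = 2/(s² - 4). Then L{9·sinh(2t)} = 9·2/(s² - 4) = 18/(s² - 4)

Final answer: 18/(s² - 4)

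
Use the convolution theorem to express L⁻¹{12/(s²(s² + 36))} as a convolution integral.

12/(s²(s² + 36)) = (1/s²)·(12/(s² + 36)) = L{t}·L{2·sin(6t)}. So f(t) = t*(2·sin(6t)) = ∫₀ᵗ 2τ·sin(6(t-τ)) dτ

Final answer: ∫₀ᵗ 2τ·sin(6(t-τ)) dτ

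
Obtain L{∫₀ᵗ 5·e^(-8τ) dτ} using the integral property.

L{∫₀ᵗ f(τ)dτ} = F(s)/s with F(s) = 5/(s+8), so L{∫₀ᵗ 5·e^(-8τ) dτ} = 5/(s(s+8))

Final answer: 5/(s(s+8))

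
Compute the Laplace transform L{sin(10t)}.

L{sin(ωt)} = ω/(s² + ω²), so L{sin(10t)} = 10/(s² + 100)

Final answer: 10/(s² + 100)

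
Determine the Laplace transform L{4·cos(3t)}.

L{cos(ωt)} = s/(s² + ω²), so L{cos(3t)} = s/(s² + 9). Then L{4·cos(3t)} = 4·s/(s² + 9) = 4s/(s² + 9)

Final answer: 4s/(s² + 9)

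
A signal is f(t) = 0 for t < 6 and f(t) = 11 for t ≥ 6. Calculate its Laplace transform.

f(t) = 11·u(t-6). L{u(t-6)} = e^(-6s)/s, so L{f(t)} = 11·e^(-6s)/s

Final answer: 11·e^(-6s)/s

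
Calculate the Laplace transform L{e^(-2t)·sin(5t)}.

L{e^(at)·sin(ωt)} = ω/((s-a)² + ω²), so L{e^(-2t)·sin(5t)} = 5/((s+2)² + 25)

Final answer: 5/((s+2)² + 25)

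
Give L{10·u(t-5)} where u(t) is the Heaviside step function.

L{u(t-a)} = e^(-as)/s. Here a=5, so L{u(t-5)} = e^(-5s)/s, and L{10·u(t-5)} = 10·e^(-5s)/s

Final answer: 10·e^(-5s)/s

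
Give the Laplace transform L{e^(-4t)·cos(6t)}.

L{e^(at)·cos(ωt)} = (s-a)/((s-a)² + ω²), so L{e^(-4t)·cos(6t)} = (s+4)/((s+4)² + 36)

Final answer: (s+4)/((s+4)² + 36)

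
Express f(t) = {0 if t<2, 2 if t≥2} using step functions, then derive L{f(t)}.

f(t) = 2·u(t-2). L{u(t-2)} = e^(-2s)/s, so L{f(t)} = 2·e^(-2s)/s

Final answer: 2·e^(-2s)/s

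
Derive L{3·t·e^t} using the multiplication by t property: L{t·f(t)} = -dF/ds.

Using L{t^n·e^(at)} = n!/(s-a)^(n+1), L{t·e^t} = 1/(s-1)^2, so L{3·t·e^t} = 3·1/(s-1)^2 = 3/(s-1)^2

Final answer: 3/(s-1)^2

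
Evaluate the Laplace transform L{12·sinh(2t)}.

L{sinh(ωt)} = ω/(s² - ω²), so L{sinh(2t)} = 2/(s² - 4). Then L{12·sinh(2t)} = 12·2/(s² - 4) = 24/(s² - 4)

Final answer: 24/(s² - 4)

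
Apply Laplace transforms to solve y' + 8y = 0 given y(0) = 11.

L{y'} + 8L{y} = 0. sY - 11 + 8Y = 0. Y(s+8) = 11. Y = 11/(s+8)

Final answer: y(t) = 11e^(-8t)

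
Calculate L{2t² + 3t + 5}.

L{2t² + 3t + 5} = 2·2/s³ + 3/s² + 5/s = 4/s³ + 3/s² + 5/s

Final answer: 4/s³ + 3/s² + 5/s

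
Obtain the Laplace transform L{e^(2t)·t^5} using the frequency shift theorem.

L{e^(at)·t^n} = n!/(s-a)^(n+1), so L{e^(2t)·t^5} = 120/(s-2)^6

Final answer: 120/(s-2)^6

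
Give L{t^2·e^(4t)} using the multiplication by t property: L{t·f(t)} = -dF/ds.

Using L{t^n·e^(at)} = n!/(s-a)^(n+1), L{t^2·e^(4t)} = 2/(s-4)^3

Final answer: 2/(s-4)^3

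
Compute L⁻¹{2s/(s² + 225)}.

This is the form c·s/(s² + a²) with a = 15, c = 2. L⁻¹ = 2·cos(15t)

Final answer: 2·cos(15t)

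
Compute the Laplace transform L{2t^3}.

L{2t^3} = 2 · L{t^3} = 2 · 6/s^4 = 12/s^4

Final answer: 12/s^4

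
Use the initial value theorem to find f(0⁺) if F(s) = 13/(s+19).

f(0⁺) = lim_{s→∞} s·13/(s+19) = lim_{s→∞} 13s/(s+19) = 13

Final answer: 13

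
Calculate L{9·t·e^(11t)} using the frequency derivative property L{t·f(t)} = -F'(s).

L{e^(11t)} = 1/(s-11). By frequency derivative: L{t·e^(11t)} = -d/ds[1/(s-11)] = -(-1)/(s-11)² = 1/(s-11)². Then L{9·t·e^(11t)} = 9·1/(s-11)² = 9/(s-11)²

Final answer: 9/(s-11)²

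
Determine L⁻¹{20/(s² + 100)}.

This is the form c·a/(s² + a²) with a = 10, c = 2. L⁻¹ = 2·sin(10t)

Final answer: 2·sin(10t)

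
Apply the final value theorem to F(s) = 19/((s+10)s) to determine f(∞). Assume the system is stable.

f(∞) = lim_{s→0} sF(s) = lim_{s→0} 19/(s+10) = 19/10

Final answer: 19/10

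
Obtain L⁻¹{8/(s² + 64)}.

This is the form c·a/(s² + a²) with a = 8. L⁻¹ = sin(8t)

Final answer: sin(8t)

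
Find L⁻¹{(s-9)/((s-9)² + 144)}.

Using frequency shift: L⁻¹{(s-a)/((s-a)² + b²)} = e^(at)cos(bt). Here a=9, b=12

Final answer: e^(9t)·cos(12t)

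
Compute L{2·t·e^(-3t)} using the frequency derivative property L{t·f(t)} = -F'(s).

L{e^(-3t)} = 1/(s+3). By frequency derivative: L{t·e^(-3t)} = -d/ds[1/(s+3)] = -(-1)/(s+3)² = 1/(s+3)². Then L{2·t·e^(-3t)} = 2·1/(s+3)² = 2/(s+3)²

Final answer: 2/(s+3)²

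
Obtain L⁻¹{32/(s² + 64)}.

This is the form c·a/(s² + a²) with a = 8, c = 4. L⁻¹ = 4·sin(8t)

Final answer: 4·sin(8t)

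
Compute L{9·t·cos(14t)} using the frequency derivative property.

L{cos(14t)} = s/(s² + 196). Derivative: d/ds[s/(s² + 196)] = [(s² + 196) - s·2s]/(s² + 196)² = (196 - s²)/(s² + 196)². So L{t·cos(14t)} = -F'(s) = (s² - 196)/(s² + 196)². Then L{9·t·cos(14t)} = 9·(s² - 196)/(s² + 196)²

Final answer: 9·(s² - 196)/(s² + 196)²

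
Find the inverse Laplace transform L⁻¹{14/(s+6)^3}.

L⁻¹{n!/(s-a)^(n+1)} = t^n·e^(at) with n=2, a=-6. So L⁻¹{2/(s+6)^3} = t^2·e^(-6t), and L⁻¹{14/(s+6)^3} = (14/2)·t^2·e^(-6t) = 7·t^2·e^(-6t)

Final answer: 7·t^2·e^(-6t)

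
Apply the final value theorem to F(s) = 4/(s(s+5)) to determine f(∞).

f(∞) = lim_{s→0} s·4/(s(s+5)) = lim_{s→0} 4/(s+5) = 4/5 = 4/5

Final answer: 4/5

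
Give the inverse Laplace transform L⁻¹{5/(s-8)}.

L⁻¹{1/(s-a)} = e^(at), so L⁻¹{1/(s-8)} = e^(8t), and L⁻¹{5/(s-8)} = 5·e^(8t)

Final answer: 5·e^(8t)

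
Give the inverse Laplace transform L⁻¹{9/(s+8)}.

L⁻¹{1/(s-a)} = e^(at), so L⁻¹{1/(s+8)} = e^(-8t), and L⁻¹{9/(s+8)} = 9·e^(-8t)

Final answer: 9·e^(-8t)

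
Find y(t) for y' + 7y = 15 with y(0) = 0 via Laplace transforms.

sY + 7Y = 15/s. Y = 15/(s(s+7)). Partial fractions: Y = 15/7/s - 15/7/(s+7)

Final answer: y(t) = 15/7(1 - e^(-7t))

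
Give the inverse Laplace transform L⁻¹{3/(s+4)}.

L⁻¹{1/(s-a)} = e^(at), so L⁻¹{1/(s+4)} = e^(-4t), and L⁻¹{3/(s+4)} = 3·e^(-4t)

Final answer: 3·e^(-4t)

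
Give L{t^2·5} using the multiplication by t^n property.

L{5} = 5/s. d^1/ds^1[1/s] = -1/s². d^2/ds^2[1/s] = 2/s^3. So L{t^2} = (-1)^{2}·2/s^3 = 2/s^3. Then L{t^2·5} = 5·2/s^3 = 10/s^3

Final answer: 10/s^3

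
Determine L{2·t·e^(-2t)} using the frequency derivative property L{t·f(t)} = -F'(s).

L{e^(-2t)} = 1/(s+2). By frequency derivative: L{t·e^(-2t)} = -d/ds[1/(s+2)] = -(-1)/(s+2)² = 1/(s+2)². Then L{2·t·e^(-2t)} = 2·1/(s+2)² = 2/(s+2)²

Final answer: 2/(s+2)²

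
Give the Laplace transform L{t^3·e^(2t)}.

L{t^n·e^(at)} = n!/(s-a)^(n+1), so L{t^3·e^(2t)} = 6/(s-2)^4

Final answer: 6/(s-2)^4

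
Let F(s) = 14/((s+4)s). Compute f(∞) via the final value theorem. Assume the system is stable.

f(∞) = lim_{s→0} sF(s) = lim_{s→0} 14/(s+4) = 7/2

Final answer: 7/2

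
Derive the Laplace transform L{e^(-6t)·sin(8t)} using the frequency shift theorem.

Frequency shift: L{e^(at)f(t)} = F(s-a). L{e^(-6t)·sin(8t)} = 8/((s+6)² + 64)

Final answer: 8/((s+6)² + 64)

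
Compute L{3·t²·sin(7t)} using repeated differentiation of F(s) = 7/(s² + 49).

F(s) = 7/(s² + 49). F'(s) = -14s/(s² + 49)². F''(s) = -14(49 - 3s²)/(s² + 49)³ = (42s² - 686)/(s² + 49)³. So L{t²·sin(7t)} = (-1)² F''(s) = (42s² - 686)/(s² + 49)³. Then L{3·t²·sin(7t)} = 3·(42s² - 686)/(s² + 49)³ = (126s² - 2058)/(s² + 49)³

Final answer: (126s² - 2058)/(s² + 49)³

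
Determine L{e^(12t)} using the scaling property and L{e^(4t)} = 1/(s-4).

Using L{f(at)} = (1/a)F(s/a) with a=3 and f(t) = e^(4t): L{e^(12t)} = (1/3) · 1/((s/3)-4) = (1/3) · 3/(s-12) = 1/(s-12)

Final answer: 1/(s-12)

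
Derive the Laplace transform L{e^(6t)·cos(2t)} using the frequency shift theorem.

Frequency shift: L{e^(at)f(t)} = F(s-a). L{e^(6t)·cos(2t)} = (s-6)/((s-6)² + 4)

Final answer: (s-6)/((s-6)² + 4)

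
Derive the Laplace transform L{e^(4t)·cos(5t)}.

L{e^(at)·cos(ωt)} = (s-a)/((s-a)² + ω²), so L{e^(4t)·cos(5t)} = (s-4)/((s-4)² + 25)

Final answer: (s-4)/((s-4)² + 25)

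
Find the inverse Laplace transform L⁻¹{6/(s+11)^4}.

L⁻¹{n!/(s-a)^(n+1)} = t^n·e^(at), so L⁻¹{6/(s+11)^4} = t^3·e^(-11t)

Final answer: t^3·e^(-11t)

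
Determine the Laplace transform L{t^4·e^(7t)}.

L{t^n·e^(at)} = n!/(s-a)^(n+1), so L{t^4·e^(7t)} = 24/(s-7)^5

Final answer: 24/(s-7)^5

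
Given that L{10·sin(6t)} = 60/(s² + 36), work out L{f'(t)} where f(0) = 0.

L{f'(t)} = s·F(s) - f(0) = s·60/(s² + 36) - 0 = 60s/(s² + 36)

Final answer: 60s/(s² + 36)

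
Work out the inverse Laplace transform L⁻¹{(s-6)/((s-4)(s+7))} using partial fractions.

Using partial fractions, f(t) = (-2e^(4t) + 13e^(-7t))/11

Final answer: (-2e^(4t) + 13e^(-7t))/11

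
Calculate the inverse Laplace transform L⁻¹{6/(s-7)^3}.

L⁻¹{n!/(s-a)^(n+1)} = t^n·e^(at) with n=2, a=7. So L⁻¹{2/(s-7)^3} = t^2·e^(7t), and L⁻¹{6/(s-7)^3} = (6/2)·t^2·e^(7t) = 3·t^2·e^(7t)

Final answer: 3·t^2·e^(7t)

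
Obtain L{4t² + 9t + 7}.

L{4t² + 9t + 7} = 4·2/s³ + 9/s² + 7/s = 8/s³ + 9/s² + 7/s

Final answer: 8/s³ + 9/s² + 7/s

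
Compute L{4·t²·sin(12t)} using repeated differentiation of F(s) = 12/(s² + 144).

F(s) = 12/(s² + 144). F'(s) = -24s/(s² + 144)². F''(s) = -24(144 - 3s²)/(s² + 144)³ = (72s² - 3456)/(s² + 144)³. So L{t²·sin(12t)} = (-1)² F''(s) = (72s² - 3456)/(s² + 144)³. Then L{4·t²·sin(12t)} = 4·(72s² - 3456)/(s² + 144)³ = (288s² - 13824)/(s² + 144)³

Final answer: (288s² - 13824)/(s² + 144)³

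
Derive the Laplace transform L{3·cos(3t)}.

L{cos(ωt)} = s/(s² + ω²), so L{cos(3t)} = s/(s² + 9). Then L{3·cos(3t)} = 3·s/(s² + 9) = 3s/(s² + 9)

Final answer: 3s/(s² + 9)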